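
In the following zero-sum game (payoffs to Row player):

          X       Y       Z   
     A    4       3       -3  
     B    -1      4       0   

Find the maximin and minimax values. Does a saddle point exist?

Maximin = -1, Minimax = 0, Saddle: False

Work:
Row minimums: [-3, -1] → maximin = -1
Column maximums: [4, 4, 0] → minimax = 0
No saddle point (maximin ≠ minimax). Mixed strategy needed.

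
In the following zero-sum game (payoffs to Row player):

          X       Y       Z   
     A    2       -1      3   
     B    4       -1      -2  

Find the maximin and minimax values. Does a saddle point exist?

Maximin = -1, Minimax = -1, Saddle: True

Work:
Row minimums: [-1, -2] → maximin = -1
Column maximums: [4, -1, 3] → minimax = -1
Saddle point exists! Game value = -1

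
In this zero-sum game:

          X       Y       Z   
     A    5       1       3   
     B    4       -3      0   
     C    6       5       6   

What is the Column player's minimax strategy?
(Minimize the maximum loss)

Column should play Y, value = 5

Work:
Column player minimizes Row's maximum payoff:
Column X: max payoff to Row = 6
Column Y: max payoff to Row = 5
Column Z: max payoff to Row = 6
Minimum is 5, achieved by column Y.
Minimax strategy: Y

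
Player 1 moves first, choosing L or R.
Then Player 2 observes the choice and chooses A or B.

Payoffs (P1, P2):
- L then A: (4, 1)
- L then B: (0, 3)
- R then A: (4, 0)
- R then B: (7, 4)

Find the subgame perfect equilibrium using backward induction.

P1 plays R, P2 plays B after L and B after R; Payoff (7, 4)

Work:
Backward induction:
After L: P2 chooses B → P1 gets 0
After R: P2 chooses B → P1 gets 7
P1 chooses R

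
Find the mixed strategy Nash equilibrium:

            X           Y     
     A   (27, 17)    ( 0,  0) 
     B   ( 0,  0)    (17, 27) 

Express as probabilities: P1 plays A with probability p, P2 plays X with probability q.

p = 0.6136, q = 0.3864

Work:
Find probabilities that make opponent indifferent:
P2 chooses q to make P1 indifferent between A and B
P1 chooses p to make P2 indifferent between X and Y
Mixed NE: P1 plays (A: 0.6136, B: 0.3864), P2 plays (X: 0.3864, Y: 0.6136)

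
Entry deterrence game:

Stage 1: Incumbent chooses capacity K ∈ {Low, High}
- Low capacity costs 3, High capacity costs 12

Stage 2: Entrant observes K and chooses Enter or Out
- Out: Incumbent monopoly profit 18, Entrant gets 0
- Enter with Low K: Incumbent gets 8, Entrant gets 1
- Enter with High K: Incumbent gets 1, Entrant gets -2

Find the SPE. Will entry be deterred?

SPE: (High, Enter|Low, Out|High); Entry deterred. Incumbent net profit = 6

Work:
After Low K: Entrant enters (1 > 0)
After High K: Entrant stays out (-2 < 0)
Incumbent: Low → 8−3=5, High → 18−12=6
Incumbent chooses High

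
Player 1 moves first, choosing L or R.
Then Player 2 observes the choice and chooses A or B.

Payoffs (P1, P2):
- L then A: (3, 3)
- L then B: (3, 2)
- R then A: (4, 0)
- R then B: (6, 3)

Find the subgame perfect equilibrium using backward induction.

P1 plays R, P2 plays A after L and B after R; Payoff (6, 3)

Work:
Backward induction:
After L: P2 chooses A → P1 gets 3
After R: P2 chooses B → P1 gets 6
P1 chooses R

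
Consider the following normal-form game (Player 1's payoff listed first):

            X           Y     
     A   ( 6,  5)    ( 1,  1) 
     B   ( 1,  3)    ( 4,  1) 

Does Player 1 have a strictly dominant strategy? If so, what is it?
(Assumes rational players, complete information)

No strictly dominant strategy exists for Player 1

Work:
A strategy strictly dominates another if it gives a strictly higher payoff against every opponent action. Compare each pair of P1's strategies column-by-column:
  A vs B: [6 vs 1, 1 vs 4] → A does not strictly dominate B (column Y: 1 ≤ 4)
  B vs A: [1 vs 6, 4 vs 1] → B does not strictly dominate A (column X: 1 ≤ 6)
No single strategy strictly dominates all others → no strictly dominant strategy.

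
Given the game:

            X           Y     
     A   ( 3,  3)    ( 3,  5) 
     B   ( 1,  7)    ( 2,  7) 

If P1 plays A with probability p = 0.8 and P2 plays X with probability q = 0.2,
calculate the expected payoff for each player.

E[P1] = 2.76, E[P2] = 5.08

Work:
E[P1] = p·q·π₁(A,X) + p·(1-q)·π₁(A,Y) + (1-p)·q·π₁(B,X) + (1-p)·(1-q)·π₁(B,Y)
= 0.8·0.2·3 + 0.8·0.8·3 + 0.2·0.2·1 + 0.2·0.8·2
= 2.76

E[P2] = 5.08 (similar calculation)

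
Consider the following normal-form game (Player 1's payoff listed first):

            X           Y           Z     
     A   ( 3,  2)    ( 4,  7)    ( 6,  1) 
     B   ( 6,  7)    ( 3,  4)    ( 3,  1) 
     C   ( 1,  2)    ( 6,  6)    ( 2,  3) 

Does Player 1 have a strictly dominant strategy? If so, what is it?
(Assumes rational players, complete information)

No strictly dominant strategy exists for Player 1

Work:
A strategy strictly dominates another if it gives a strictly higher payoff against every opponent action. Compare each pair of P1's strategies column-by-column:
  A vs B: [3 vs 6, 4 vs 3, 6 vs 3] → A does not strictly dominate B (column X: 3 ≤ 6)
  A vs C: [3 vs 1, 4 vs 6, 6 vs 2] → A does not strictly dominate C (column Y: 4 ≤ 6)
  B vs A: [6 vs 3, 3 vs 4, 3 vs 6] → B does not strictly dominate A (column Y: 3 ≤ 4)
  B vs C: [6 vs 1, 3 vs 6, 3 vs 2] → B does not strictly dominate C (column Y: 3 ≤ 6)
  C vs A: [1 vs 3, 6 vs 4, 2 vs 6] → C does not strictly dominate A (column X: 1 ≤ 3)
  C vs B: [1 vs 6, 6 vs 3, 2 vs 3] → C does not strictly dominate B (column X: 1 ≤ 6)
No single strategy strictly dominates all others → no strictly dominant strategy.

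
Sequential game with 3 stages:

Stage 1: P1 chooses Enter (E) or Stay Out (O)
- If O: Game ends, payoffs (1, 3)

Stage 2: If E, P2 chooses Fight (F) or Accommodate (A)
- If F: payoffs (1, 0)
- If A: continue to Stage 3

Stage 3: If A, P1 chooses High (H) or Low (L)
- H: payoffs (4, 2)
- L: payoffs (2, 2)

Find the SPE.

SPE: (E, A, H); Outcome (4, 2)

Work:
Stage 3: P1 chooses H (4 vs 2)
Stage 2: P2: F->0, A->2 (anticipating H). Choose A
Stage 1: P1: O->1, E->4 (anticipating A, H). Choose E
SPE path: E -> A -> H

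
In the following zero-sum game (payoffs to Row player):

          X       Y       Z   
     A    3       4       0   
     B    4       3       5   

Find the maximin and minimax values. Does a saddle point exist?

Maximin = 3, Minimax = 4, Saddle: False

Work:
Row minimums: [0, 3] → maximin = 3
Column maximums: [4, 4, 5] → minimax = 4
No saddle point (maximin ≠ minimax). Mixed strategy needed.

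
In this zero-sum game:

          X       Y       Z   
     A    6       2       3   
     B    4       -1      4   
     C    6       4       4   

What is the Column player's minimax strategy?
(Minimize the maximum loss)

Column should play Y or Z (all achieve the minimum), value = 4

Work:
Column player minimizes Row's maximum payoff:
Column X: max payoff to Row = 6
Column Y: max payoff to Row = 4
Column Z: max payoff to Row = 4
Minimum is 4, achieved by columns Y, Z (tied).
Each of Y or Z is a minimax strategy.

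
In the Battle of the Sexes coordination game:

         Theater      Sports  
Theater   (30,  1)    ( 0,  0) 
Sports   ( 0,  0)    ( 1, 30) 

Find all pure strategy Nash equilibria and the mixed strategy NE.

Pure NE: (Theater, Theater) and (Sports, Sports); Mixed NE: p = 0.9677, q = 0.0323

Work:
Check pure NE:
(Theater, Theater): (30, 1) - no unilateral deviation beneficial
(Sports, Sports): (1, 30) - no unilateral deviation beneficial
Mixed NE: P1 plays Theater with p = 0.9677, P2 plays Theater with q = 0.0323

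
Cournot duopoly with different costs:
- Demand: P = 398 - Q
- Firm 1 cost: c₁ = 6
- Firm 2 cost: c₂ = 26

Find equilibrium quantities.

q₁* = 137.33, q₂* = 117.33

Work:
Reaction: q₁ = (398 - 6 - q₂)/2
Reaction: q₂ = (398 - 26 - q₁)/2
Solve simultaneously:
q₁* = (398 - 2×6 + 26)/3 = 137.33
q₂* = (398 - 2×26 + 6)/3 = 117.33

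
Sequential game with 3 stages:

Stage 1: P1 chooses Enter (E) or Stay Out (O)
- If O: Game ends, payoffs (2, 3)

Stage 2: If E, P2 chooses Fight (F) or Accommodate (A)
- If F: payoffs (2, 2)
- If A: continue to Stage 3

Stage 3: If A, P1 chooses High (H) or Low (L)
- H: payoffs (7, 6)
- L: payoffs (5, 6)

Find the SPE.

SPE: (E, A, H); Outcome (7, 6)

Work:
Stage 3: P1 chooses H (7 vs 5)
Stage 2: P2: F->2, A->6 (anticipating H). Choose A
Stage 1: P1: O->2, E->7 (anticipating A, H). Choose E
SPE path: E -> A -> H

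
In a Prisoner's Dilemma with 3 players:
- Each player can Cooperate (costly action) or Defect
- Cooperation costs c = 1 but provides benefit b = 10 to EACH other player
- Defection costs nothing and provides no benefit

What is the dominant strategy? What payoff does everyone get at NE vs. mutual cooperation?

Dominant: Defect; NE payoff = 0; Coop payoff = 19

Work:
Defect dominates (saves cost c = 1, benefit to others is external)
NE: All defect → everyone gets 0
If all cooperate: each receives (2)×10 - 1 = 19
Social dilemma: 19 > 0 but NE gives 0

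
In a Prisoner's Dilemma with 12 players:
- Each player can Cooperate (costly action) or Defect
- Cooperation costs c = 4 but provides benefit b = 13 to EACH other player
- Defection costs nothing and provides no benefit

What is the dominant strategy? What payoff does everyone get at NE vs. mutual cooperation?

Dominant: Defect; NE payoff = 0; Coop payoff = 139

Work:
Defect dominates (saves cost c = 4, benefit to others is external)
NE: All defect → everyone gets 0
If all cooperate: each receives (11)×13 - 4 = 139
Social dilemma: 139 > 0 but NE gives 0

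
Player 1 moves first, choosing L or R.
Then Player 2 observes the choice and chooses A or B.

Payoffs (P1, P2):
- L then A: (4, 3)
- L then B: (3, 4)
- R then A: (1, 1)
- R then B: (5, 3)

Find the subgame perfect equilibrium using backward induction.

P1 plays R, P2 plays B after L and B after R; Payoff (5, 3)

Work:
Backward induction:
After L: P2 chooses B → P1 gets 3
After R: P2 chooses B → P1 gets 5
P1 chooses R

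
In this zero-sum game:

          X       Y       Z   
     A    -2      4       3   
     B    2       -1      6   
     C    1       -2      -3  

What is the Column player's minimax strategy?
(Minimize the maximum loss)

Column should play X, value = 2

Work:
Column player minimizes Row's maximum payoff:
Column X: max payoff to Row = 2
Column Y: max payoff to Row = 4
Column Z: max payoff to Row = 6
Minimum is 2, achieved by column X.
Minimax strategy: X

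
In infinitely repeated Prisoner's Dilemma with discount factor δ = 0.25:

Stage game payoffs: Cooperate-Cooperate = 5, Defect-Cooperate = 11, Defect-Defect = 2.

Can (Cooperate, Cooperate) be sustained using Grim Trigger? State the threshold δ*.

δ* = 0.6667; since δ = 0.25 < 0.6667, cooperation cannot be sustained

Work:
For Grim Trigger:
Cooperate forever: 5/(1-δ)
Defect then punished: 11 + 2·δ/(1-δ)
Need: 5/(1-δ) ≥ 11 + 2·δ/(1-δ)
Solving: δ ≥ (T-R)/(T-P) = (11-5)/(11-2) = 0.6667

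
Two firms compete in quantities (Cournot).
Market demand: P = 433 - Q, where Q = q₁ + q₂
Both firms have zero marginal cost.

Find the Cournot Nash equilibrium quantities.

q₁* = q₂* = 144.33; P* = 144.33

Work:
Profit: π_i = P·q_i = (a - q_i - q_j)·q_i
FOC: ∂π_i/∂q_i = a - 2q_i - q_j = 0
Reaction function: q_i = (433 - q_j)/2
Symmetry: q* = 433/3 = 144.33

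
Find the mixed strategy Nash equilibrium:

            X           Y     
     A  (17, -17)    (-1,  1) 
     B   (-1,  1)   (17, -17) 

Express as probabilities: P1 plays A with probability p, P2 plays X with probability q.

p = 0.5, q = 0.5

Work:
Find probabilities that make opponent indifferent:
P2 chooses q to make P1 indifferent between A and B
P1 chooses p to make P2 indifferent between X and Y
Mixed NE: P1 plays (A: 0.5, B: 0.5), P2 plays (X: 0.5, Y: 0.5)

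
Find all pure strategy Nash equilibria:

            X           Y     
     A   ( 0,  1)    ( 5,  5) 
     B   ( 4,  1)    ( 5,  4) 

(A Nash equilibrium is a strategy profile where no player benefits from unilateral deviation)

Nash equilibrium: (A, Y), (B, Y)

Work:
Best responses:
  P1 vs X: payoffs [0, 4] → best response B (payoff 4)
  P1 vs Y: payoffs [5, 5] → best response A/B (payoff 5)
  P2 vs A: payoffs [1, 5] → best response Y (payoff 5)
  P2 vs B: payoffs [1, 4] → best response Y (payoff 4)
Mutual best responses: (A,Y), (B,Y) → Nash equilibria.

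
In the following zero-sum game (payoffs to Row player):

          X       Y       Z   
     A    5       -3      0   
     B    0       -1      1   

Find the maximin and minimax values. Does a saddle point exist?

Maximin = -1, Minimax = -1, Saddle: True

Work:
Row minimums: [-3, -1] → maximin = -1
Column maximums: [5, -1, 1] → minimax = -1
Saddle point exists! Game value = -1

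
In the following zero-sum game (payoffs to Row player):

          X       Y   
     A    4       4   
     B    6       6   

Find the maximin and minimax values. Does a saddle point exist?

Maximin = 6, Minimax = 6, Saddle: True

Work:
Row minimums: [4, 6] → maximin = 6
Column maximums: [6, 6] → minimax = 6
Saddle point exists! Game value = 6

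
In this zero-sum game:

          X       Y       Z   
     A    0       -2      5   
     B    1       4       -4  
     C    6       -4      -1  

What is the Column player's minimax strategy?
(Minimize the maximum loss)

Column should play Y, value = 4

Work:
Column player minimizes Row's maximum payoff:
Column X: max payoff to Row = 6
Column Y: max payoff to Row = 4
Column Z: max payoff to Row = 5
Minimum is 4, achieved by column Y.
Minimax strategy: Y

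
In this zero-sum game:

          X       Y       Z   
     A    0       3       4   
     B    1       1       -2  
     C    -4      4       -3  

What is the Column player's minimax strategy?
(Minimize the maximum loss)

Column should play X, value = 1

Work:
Column player minimizes Row's maximum payoff:
Column X: max payoff to Row = 1
Column Y: max payoff to Row = 4
Column Z: max payoff to Row = 4
Minimum is 1, achieved by column X.
Minimax strategy: X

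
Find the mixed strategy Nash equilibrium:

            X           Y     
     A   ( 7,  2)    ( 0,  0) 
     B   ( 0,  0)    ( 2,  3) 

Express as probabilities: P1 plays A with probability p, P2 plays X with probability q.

p = 0.6, q = 0.2222

Work:
Find probabilities that make opponent indifferent:
P2 chooses q to make P1 indifferent between A and B
P1 chooses p to make P2 indifferent between X and Y
Mixed NE: P1 plays (A: 0.6, B: 0.4), P2 plays (X: 0.2222, Y: 0.7778)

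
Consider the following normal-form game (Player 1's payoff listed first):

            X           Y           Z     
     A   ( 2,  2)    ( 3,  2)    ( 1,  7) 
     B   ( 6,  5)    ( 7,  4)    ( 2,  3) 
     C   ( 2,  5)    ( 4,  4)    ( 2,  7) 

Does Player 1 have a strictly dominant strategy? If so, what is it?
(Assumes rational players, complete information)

No strictly dominant strategy exists for Player 1

Work:
A strategy strictly dominates another if it gives a strictly higher payoff against every opponent action. Compare each pair of P1's strategies column-by-column:
  A vs B: [2 vs 6, 3 vs 7, 1 vs 2] → A does not strictly dominate B (column X: 2 ≤ 6)
  A vs C: [2 vs 2, 3 vs 4, 1 vs 2] → A does not strictly dominate C (column X: 2 ≤ 2)
  B vs A: [6 vs 2, 7 vs 3, 2 vs 1] → B strictly dominates A
  B vs C: [6 vs 2, 7 vs 4, 2 vs 2] → B does not strictly dominate C (column Z: 2 ≤ 2)
  C vs A: [2 vs 2, 4 vs 3, 2 vs 1] → C does not strictly dominate A (column X: 2 ≤ 2)
  C vs B: [2 vs 6, 4 vs 7, 2 vs 2] → C does not strictly dominate B (column X: 2 ≤ 6)
No single strategy strictly dominates all others → no strictly dominant strategy.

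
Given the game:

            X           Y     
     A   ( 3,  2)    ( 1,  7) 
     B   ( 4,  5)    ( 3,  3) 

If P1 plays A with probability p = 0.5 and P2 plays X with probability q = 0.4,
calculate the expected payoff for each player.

E[P1] = 2.6, E[P2] = 4.4

Work:
E[P1] = p·q·π₁(A,X) + p·(1-q)·π₁(A,Y) + (1-p)·q·π₁(B,X) + (1-p)·(1-q)·π₁(B,Y)
= 0.5·0.4·3 + 0.5·0.6·1 + 0.5·0.4·4 + 0.5·0.6·3
= 2.6

E[P2] = 4.4 (similar calculation)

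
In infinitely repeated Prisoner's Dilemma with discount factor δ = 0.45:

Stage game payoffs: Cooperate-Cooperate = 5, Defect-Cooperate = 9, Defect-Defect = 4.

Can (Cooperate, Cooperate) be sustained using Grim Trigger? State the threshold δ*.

δ* = 0.8; since δ = 0.45 < 0.8, cooperation cannot be sustained

Work:
For Grim Trigger:
Cooperate forever: 5/(1-δ)
Defect then punished: 9 + 4·δ/(1-δ)
Need: 5/(1-δ) ≥ 9 + 4·δ/(1-δ)
Solving: δ ≥ (T-R)/(T-P) = (9-5)/(9-4) = 0.8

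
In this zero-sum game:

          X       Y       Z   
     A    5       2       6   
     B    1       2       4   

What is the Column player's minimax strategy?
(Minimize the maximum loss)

Column should play Y, value = 2

Work:
Column player minimizes Row's maximum payoff:
Column X: max payoff to Row = 5
Column Y: max payoff to Row = 2
Column Z: max payoff to Row = 6
Minimum is 2, achieved by column Y.
Minimax strategy: Y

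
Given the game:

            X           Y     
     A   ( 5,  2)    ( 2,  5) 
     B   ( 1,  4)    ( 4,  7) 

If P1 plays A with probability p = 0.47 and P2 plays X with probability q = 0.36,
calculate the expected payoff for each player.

E[P1] = 2.9952, E[P2] = 4.98

Work:
E[P1] = p·q·π₁(A,X) + p·(1-q)·π₁(A,Y) + (1-p)·q·π₁(B,X) + (1-p)·(1-q)·π₁(B,Y)
= 0.47·0.36·5 + 0.47·0.64·2 + 0.53·0.36·1 + 0.53·0.64·4
= 2.9952

E[P2] = 4.98 (similar calculation)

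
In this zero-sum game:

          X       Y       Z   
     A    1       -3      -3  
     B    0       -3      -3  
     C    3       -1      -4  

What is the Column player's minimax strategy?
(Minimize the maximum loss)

Column should play Z, value = -3

Work:
Column player minimizes Row's maximum payoff:
Column X: max payoff to Row = 3
Column Y: max payoff to Row = -1
Column Z: max payoff to Row = -3
Minimum is -3, achieved by column Z.
Minimax strategy: Z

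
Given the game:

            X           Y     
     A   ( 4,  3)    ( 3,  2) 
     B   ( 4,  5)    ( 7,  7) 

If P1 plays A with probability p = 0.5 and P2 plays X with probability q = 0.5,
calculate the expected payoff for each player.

E[P1] = 4.5, E[P2] = 4.25

Work:
E[P1] = p·q·π₁(A,X) + p·(1-q)·π₁(A,Y) + (1-p)·q·π₁(B,X) + (1-p)·(1-q)·π₁(B,Y)
= 0.5·0.5·4 + 0.5·0.5·3 + 0.5·0.5·4 + 0.5·0.5·7
= 4.5

E[P2] = 4.25 (similar calculation)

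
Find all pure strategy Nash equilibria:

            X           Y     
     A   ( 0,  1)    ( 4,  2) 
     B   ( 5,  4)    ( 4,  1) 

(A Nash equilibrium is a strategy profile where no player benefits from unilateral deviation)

Nash equilibrium: (A, Y), (B, X)

Work:
Best responses:
  P1 vs X: payoffs [0, 5] → best response B (payoff 5)
  P1 vs Y: payoffs [4, 4] → best response A/B (payoff 4)
  P2 vs A: payoffs [1, 2] → best response Y (payoff 2)
  P2 vs B: payoffs [4, 1] → best response X (payoff 4)
Mutual best responses: (A,Y), (B,X) → Nash equilibria.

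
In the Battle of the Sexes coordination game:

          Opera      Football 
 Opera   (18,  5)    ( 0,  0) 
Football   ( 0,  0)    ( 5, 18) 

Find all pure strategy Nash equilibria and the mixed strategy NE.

Pure NE: (Opera, Opera) and (Football, Football); Mixed NE: p = 0.7826, q = 0.2174

Work:
Check pure NE:
(Opera, Opera): (18, 5) - no unilateral deviation beneficial
(Football, Football): (5, 18) - no unilateral deviation beneficial
Mixed NE: P1 plays Opera with p = 0.7826, P2 plays Opera with q = 0.2174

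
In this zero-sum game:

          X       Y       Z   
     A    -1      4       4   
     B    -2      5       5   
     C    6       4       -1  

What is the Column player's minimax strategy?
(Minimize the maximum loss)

Column should play Y or Z (all achieve the minimum), value = 5

Work:
Column player minimizes Row's maximum payoff:
Column X: max payoff to Row = 6
Column Y: max payoff to Row = 5
Column Z: max payoff to Row = 5
Minimum is 5, achieved by columns Y, Z (tied).
Each of Y or Z is a minimax strategy.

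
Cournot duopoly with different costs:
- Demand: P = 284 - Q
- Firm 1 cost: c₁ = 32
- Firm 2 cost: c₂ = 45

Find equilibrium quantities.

q₁* = 88.33, q₂* = 75.33

Work:
Reaction: q₁ = (284 - 32 - q₂)/2
Reaction: q₂ = (284 - 45 - q₁)/2
Solve simultaneously:
q₁* = (284 - 2×32 + 45)/3 = 88.33
q₂* = (284 - 2×45 + 32)/3 = 75.33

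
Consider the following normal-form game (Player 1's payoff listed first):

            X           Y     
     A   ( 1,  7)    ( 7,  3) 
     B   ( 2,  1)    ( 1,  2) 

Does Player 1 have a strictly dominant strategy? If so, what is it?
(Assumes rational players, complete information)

No strictly dominant strategy exists for Player 1

Work:
A strategy strictly dominates another if it gives a strictly higher payoff against every opponent action. Compare each pair of P1's strategies column-by-column:
  A vs B: [1 vs 2, 7 vs 1] → A does not strictly dominate B (column X: 1 ≤ 2)
  B vs A: [2 vs 1, 1 vs 7] → B does not strictly dominate A (column Y: 1 ≤ 7)
No single strategy strictly dominates all others → no strictly dominant strategy.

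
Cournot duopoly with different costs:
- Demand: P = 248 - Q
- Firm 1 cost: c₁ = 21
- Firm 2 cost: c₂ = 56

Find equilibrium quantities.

q₁* = 87.33, q₂* = 52.33

Work:
Reaction: q₁ = (248 - 21 - q₂)/2
Reaction: q₂ = (248 - 56 - q₁)/2
Solve simultaneously:
q₁* = (248 - 2×21 + 56)/3 = 87.33
q₂* = (248 - 2×56 + 21)/3 = 52.33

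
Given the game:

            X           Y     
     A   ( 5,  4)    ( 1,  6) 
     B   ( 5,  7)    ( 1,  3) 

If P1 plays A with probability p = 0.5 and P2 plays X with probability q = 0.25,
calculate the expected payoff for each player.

E[P1] = 2.0, E[P2] = 4.75

Work:
E[P1] = p·q·π₁(A,X) + p·(1-q)·π₁(A,Y) + (1-p)·q·π₁(B,X) + (1-p)·(1-q)·π₁(B,Y)
= 0.5·0.25·5 + 0.5·0.75·1 + 0.5·0.25·5 + 0.5·0.75·1
= 2.0

E[P2] = 4.75 (similar calculation)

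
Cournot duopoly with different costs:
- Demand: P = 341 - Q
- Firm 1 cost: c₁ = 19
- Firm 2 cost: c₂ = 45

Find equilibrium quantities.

q₁* = 116.0, q₂* = 90.0

Work:
Reaction: q₁ = (341 - 19 - q₂)/2
Reaction: q₂ = (341 - 45 - q₁)/2
Solve simultaneously:
q₁* = (341 - 2×19 + 45)/3 = 116.0
q₂* = (341 - 2×45 + 19)/3 = 90.0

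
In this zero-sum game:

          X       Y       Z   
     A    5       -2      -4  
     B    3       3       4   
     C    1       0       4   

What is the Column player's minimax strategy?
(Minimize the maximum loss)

Column should play Y, value = 3

Work:
Column player minimizes Row's maximum payoff:
Column X: max payoff to Row = 5
Column Y: max payoff to Row = 3
Column Z: max payoff to Row = 4
Minimum is 3, achieved by column Y.
Minimax strategy: Y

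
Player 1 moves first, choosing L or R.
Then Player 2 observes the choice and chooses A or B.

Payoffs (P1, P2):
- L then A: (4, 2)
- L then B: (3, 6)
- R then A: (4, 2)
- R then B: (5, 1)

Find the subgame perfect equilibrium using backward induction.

P1 plays R, P2 plays B after L and A after R; Payoff (4, 2)

Work:
Backward induction:
After L: P2 chooses B → P1 gets 3
After R: P2 chooses A → P1 gets 4
P1 chooses R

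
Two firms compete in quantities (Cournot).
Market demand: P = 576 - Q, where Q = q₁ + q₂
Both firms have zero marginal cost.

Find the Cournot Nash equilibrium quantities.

q₁* = q₂* = 192.0; P* = 192.0

Work:
Profit: π_i = P·q_i = (a - q_i - q_j)·q_i
FOC: ∂π_i/∂q_i = a - 2q_i - q_j = 0
Reaction function: q_i = (576 - q_j)/2
Symmetry: q* = 576/3 = 192.0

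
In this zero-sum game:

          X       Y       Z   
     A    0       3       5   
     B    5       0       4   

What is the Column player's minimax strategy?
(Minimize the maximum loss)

Column should play Y, value = 3

Work:
Column player minimizes Row's maximum payoff:
Column X: max payoff to Row = 5
Column Y: max payoff to Row = 3
Column Z: max payoff to Row = 5
Minimum is 3, achieved by column Y.
Minimax strategy: Y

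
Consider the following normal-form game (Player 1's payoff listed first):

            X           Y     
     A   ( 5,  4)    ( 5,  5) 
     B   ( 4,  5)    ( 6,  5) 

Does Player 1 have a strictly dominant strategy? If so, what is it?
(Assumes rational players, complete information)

No strictly dominant strategy exists for Player 1

Work:
A strategy strictly dominates another if it gives a strictly higher payoff against every opponent action. Compare each pair of P1's strategies column-by-column:
  A vs B: [5 vs 4, 5 vs 6] → A does not strictly dominate B (column Y: 5 ≤ 6)
  B vs A: [4 vs 5, 6 vs 5] → B does not strictly dominate A (column X: 4 ≤ 5)
No single strategy strictly dominates all others → no strictly dominant strategy.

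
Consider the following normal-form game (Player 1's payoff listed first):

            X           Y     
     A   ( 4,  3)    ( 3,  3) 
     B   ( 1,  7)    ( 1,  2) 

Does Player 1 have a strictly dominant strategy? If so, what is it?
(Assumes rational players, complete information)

Yes, Player 1's strictly dominant strategy is A

Work:
A strategy strictly dominates another if it gives a strictly higher payoff against every opponent action. Compare each pair of P1's strategies column-by-column:
  A vs B: [4 vs 1, 3 vs 1] → A strictly dominates B
  B vs A: [1 vs 4, 1 vs 3] → B does not strictly dominate A (column X: 1 ≤ 4)
A strictly dominates every other strategy → strictly dominant.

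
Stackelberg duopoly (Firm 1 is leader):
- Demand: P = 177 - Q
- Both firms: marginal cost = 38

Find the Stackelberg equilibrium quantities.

q₁* (leader) = 69.5, q₂* (follower) = 34.75

Work:
Follower's reaction: q₂ = (a - c - q₁)/2
Leader substitutes: π₁ = q₁·(a - q₁ - (a-c-q₁)/2 - c)
FOC: q₁* = (177 - 38)/2 = 69.50
Then: q₂* = (177 - 38 - 69.5)/2 = 34.75
Leader has first-mover advantage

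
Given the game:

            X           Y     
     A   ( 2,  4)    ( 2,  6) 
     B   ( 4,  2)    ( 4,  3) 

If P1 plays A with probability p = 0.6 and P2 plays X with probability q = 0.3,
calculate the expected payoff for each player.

E[P1] = 2.8, E[P2] = 4.32

Work:
E[P1] = p·q·π₁(A,X) + p·(1-q)·π₁(A,Y) + (1-p)·q·π₁(B,X) + (1-p)·(1-q)·π₁(B,Y)
= 0.6·0.3·2 + 0.6·0.7·2 + 0.4·0.3·4 + 0.4·0.7·4
= 2.8

E[P2] = 4.32 (similar calculation)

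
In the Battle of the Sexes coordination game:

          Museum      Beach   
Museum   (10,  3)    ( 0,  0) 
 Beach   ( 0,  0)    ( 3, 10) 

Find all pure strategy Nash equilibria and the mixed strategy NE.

Pure NE: (Museum, Museum) and (Beach, Beach); Mixed NE: p = 0.7692, q = 0.2308

Work:
Check pure NE:
(Museum, Museum): (10, 3) - no unilateral deviation beneficial
(Beach, Beach): (3, 10) - no unilateral deviation beneficial
Mixed NE: P1 plays Museum with p = 0.7692, P2 plays Museum with q = 0.2308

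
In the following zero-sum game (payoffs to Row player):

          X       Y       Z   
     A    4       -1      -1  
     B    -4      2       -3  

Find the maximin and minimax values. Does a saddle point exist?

Maximin = -1, Minimax = -1, Saddle: True

Work:
Row minimums: [-1, -4] → maximin = -1
Column maximums: [4, 2, -1] → minimax = -1
Saddle point exists! Game value = -1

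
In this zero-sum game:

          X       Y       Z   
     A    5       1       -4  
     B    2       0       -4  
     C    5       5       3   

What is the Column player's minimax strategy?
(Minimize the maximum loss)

Column should play Z, value = 3

Work:
Column player minimizes Row's maximum payoff:
Column X: max payoff to Row = 5
Column Y: max payoff to Row = 5
Column Z: max payoff to Row = 3
Minimum is 3, achieved by column Z.
Minimax strategy: Z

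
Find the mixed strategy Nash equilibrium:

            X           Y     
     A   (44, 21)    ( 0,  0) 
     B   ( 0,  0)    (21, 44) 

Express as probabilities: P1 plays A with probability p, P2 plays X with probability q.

p = 0.6769, q = 0.3231

Work:
Find probabilities that make opponent indifferent:
P2 chooses q to make P1 indifferent between A and B
P1 chooses p to make P2 indifferent between X and Y
Mixed NE: P1 plays (A: 0.6769, B: 0.3231), P2 plays (X: 0.3231, Y: 0.6769)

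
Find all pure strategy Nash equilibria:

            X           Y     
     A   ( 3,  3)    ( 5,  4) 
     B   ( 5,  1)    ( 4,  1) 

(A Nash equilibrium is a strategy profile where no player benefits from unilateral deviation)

Nash equilibrium: (A, Y), (B, X)

Work:
Best responses:
  P1 vs X: payoffs [3, 5] → best response B (payoff 5)
  P1 vs Y: payoffs [5, 4] → best response A (payoff 5)
  P2 vs A: payoffs [3, 4] → best response Y (payoff 4)
  P2 vs B: payoffs [1, 1] → best response X/Y (payoff 1)
Mutual best responses: (A,Y), (B,X) → Nash equilibria.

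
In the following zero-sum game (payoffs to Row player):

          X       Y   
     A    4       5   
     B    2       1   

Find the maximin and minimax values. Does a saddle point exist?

Maximin = 4, Minimax = 4, Saddle: True

Work:
Row minimums: [4, 1] → maximin = 4
Column maximums: [4, 5] → minimax = 4
Saddle point exists! Game value = 4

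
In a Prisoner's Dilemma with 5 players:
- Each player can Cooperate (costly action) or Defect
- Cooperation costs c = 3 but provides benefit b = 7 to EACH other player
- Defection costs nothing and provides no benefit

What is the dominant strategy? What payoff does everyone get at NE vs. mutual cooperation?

Dominant: Defect; NE payoff = 0; Coop payoff = 25

Work:
Defect dominates (saves cost c = 3, benefit to others is external)
NE: All defect → everyone gets 0
If all cooperate: each receives (4)×7 - 3 = 25
Social dilemma: 25 > 0 but NE gives 0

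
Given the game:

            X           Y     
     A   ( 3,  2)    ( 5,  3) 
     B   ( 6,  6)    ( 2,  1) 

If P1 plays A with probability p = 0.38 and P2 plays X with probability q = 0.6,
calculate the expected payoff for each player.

E[P1] = 4.172, E[P2] = 3.392

Work:
E[P1] = p·q·π₁(A,X) + p·(1-q)·π₁(A,Y) + (1-p)·q·π₁(B,X) + (1-p)·(1-q)·π₁(B,Y)
= 0.38·0.6·3 + 0.38·0.4·5 + 0.62·0.6·6 + 0.62·0.4·2
= 4.172

E[P2] = 3.392 (similar calculation)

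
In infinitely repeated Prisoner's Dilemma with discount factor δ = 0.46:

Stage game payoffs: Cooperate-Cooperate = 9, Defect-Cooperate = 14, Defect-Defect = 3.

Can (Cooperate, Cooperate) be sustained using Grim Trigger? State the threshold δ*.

δ* = 0.4545; since δ = 0.46 ≥ 0.4545, cooperation can be sustained

Work:
For Grim Trigger:
Cooperate forever: 9/(1-δ)
Defect then punished: 14 + 3·δ/(1-δ)
Need: 9/(1-δ) ≥ 14 + 3·δ/(1-δ)
Solving: δ ≥ (T-R)/(T-P) = (14-9)/(14-3) = 0.4545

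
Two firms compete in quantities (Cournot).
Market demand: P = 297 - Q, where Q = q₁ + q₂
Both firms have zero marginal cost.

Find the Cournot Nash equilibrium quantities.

q₁* = q₂* = 99.0; P* = 99.0

Work:
Profit: π_i = P·q_i = (a - q_i - q_j)·q_i
FOC: ∂π_i/∂q_i = a - 2q_i - q_j = 0
Reaction function: q_i = (297 - q_j)/2
Symmetry: q* = 297/3 = 99.0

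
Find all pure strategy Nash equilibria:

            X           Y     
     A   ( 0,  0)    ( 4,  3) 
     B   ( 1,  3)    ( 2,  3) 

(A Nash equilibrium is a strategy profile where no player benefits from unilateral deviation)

Nash equilibrium: (A, Y), (B, X)

Work:
Best responses:
  P1 vs X: payoffs [0, 1] → best response B (payoff 1)
  P1 vs Y: payoffs [4, 2] → best response A (payoff 4)
  P2 vs A: payoffs [0, 3] → best response Y (payoff 3)
  P2 vs B: payoffs [3, 3] → best response X/Y (payoff 3)
Mutual best responses: (A,Y), (B,X) → Nash equilibria.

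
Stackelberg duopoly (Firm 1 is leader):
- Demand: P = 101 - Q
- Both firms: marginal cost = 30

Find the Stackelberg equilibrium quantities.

q₁* (leader) = 35.5, q₂* (follower) = 17.75

Work:
Follower's reaction: q₂ = (a - c - q₁)/2
Leader substitutes: π₁ = q₁·(a - q₁ - (a-c-q₁)/2 - c)
FOC: q₁* = (101 - 30)/2 = 35.50
Then: q₂* = (101 - 30 - 35.5)/2 = 17.75
Leader has first-mover advantage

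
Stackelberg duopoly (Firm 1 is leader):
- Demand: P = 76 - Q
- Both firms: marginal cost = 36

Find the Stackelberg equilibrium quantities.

q₁* (leader) = 20.0, q₂* (follower) = 10.0

Work:
Follower's reaction: q₂ = (a - c - q₁)/2
Leader substitutes: π₁ = q₁·(a - q₁ - (a-c-q₁)/2 - c)
FOC: q₁* = (76 - 36)/2 = 20.00
Then: q₂* = (76 - 36 - 20.0)/2 = 10.00
Leader has first-mover advantage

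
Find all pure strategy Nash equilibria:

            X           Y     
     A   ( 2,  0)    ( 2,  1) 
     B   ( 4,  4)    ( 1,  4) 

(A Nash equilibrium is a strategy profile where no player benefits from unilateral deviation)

Nash equilibrium: (A, Y), (B, X)

Work:
Best responses:
  P1 vs X: payoffs [2, 4] → best response B (payoff 4)
  P1 vs Y: payoffs [2, 1] → best response A (payoff 2)
  P2 vs A: payoffs [0, 1] → best response Y (payoff 1)
  P2 vs B: payoffs [4, 4] → best response X/Y (payoff 4)
Mutual best responses: (A,Y), (B,X) → Nash equilibria.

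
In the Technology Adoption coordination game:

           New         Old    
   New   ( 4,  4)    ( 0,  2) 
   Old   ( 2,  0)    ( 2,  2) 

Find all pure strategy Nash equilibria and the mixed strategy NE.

Pure NE: (New, New) and (Old, Old); Mixed NE: p = 0.5, q = 0.5

Work:
Check pure NE:
(New, New): (4, 4) - no unilateral deviation beneficial
(Old, Old): (2, 2) - no unilateral deviation beneficial
Mixed NE: P1 plays New with p = 0.5, P2 plays New with q = 0.5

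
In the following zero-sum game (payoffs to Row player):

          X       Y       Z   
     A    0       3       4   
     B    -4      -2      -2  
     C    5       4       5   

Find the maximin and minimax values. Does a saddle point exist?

Maximin = 4, Minimax = 4, Saddle: True

Work:
Row minimums: [0, -4, 4] → maximin = 4
Column maximums: [5, 4, 5] → minimax = 4
Saddle point exists! Game value = 4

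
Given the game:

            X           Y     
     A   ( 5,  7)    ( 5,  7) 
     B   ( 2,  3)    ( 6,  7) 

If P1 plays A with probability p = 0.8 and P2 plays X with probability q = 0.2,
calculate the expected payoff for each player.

E[P1] = 5.04, E[P2] = 6.84

Work:
E[P1] = p·q·π₁(A,X) + p·(1-q)·π₁(A,Y) + (1-p)·q·π₁(B,X) + (1-p)·(1-q)·π₁(B,Y)
= 0.8·0.2·5 + 0.8·0.8·5 + 0.2·0.2·2 + 0.2·0.8·6
= 5.04

E[P2] = 6.84 (similar calculation)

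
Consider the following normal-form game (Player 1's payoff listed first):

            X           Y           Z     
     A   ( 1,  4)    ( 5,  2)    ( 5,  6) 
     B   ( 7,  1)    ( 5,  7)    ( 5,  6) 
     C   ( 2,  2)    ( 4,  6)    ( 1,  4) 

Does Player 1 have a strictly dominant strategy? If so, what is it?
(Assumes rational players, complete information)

No strictly dominant strategy exists for Player 1

Work:
A strategy strictly dominates another if it gives a strictly higher payoff against every opponent action. Compare each pair of P1's strategies column-by-column:
  A vs B: [1 vs 7, 5 vs 5, 5 vs 5] → A does not strictly dominate B (column X: 1 ≤ 7)
  A vs C: [1 vs 2, 5 vs 4, 5 vs 1] → A does not strictly dominate C (column X: 1 ≤ 2)
  B vs A: [7 vs 1, 5 vs 5, 5 vs 5] → B does not strictly dominate A (column Y: 5 ≤ 5)
  B vs C: [7 vs 2, 5 vs 4, 5 vs 1] → B strictly dominates C
  C vs A: [2 vs 1, 4 vs 5, 1 vs 5] → C does not strictly dominate A (column Y: 4 ≤ 5)
  C vs B: [2 vs 7, 4 vs 5, 1 vs 5] → C does not strictly dominate B (column X: 2 ≤ 7)
No single strategy strictly dominates all others → no strictly dominant strategy.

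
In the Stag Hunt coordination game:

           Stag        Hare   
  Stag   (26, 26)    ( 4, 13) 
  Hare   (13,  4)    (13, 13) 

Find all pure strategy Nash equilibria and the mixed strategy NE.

Pure NE: (Stag, Stag) and (Hare, Hare); Mixed NE: p = 0.4091, q = 0.4091

Work:
Check pure NE:
(Stag, Stag): (26, 26) - no unilateral deviation beneficial
(Hare, Hare): (13, 13) - no unilateral deviation beneficial
Mixed NE: P1 plays Stag with p = 0.4091, P2 plays Stag with q = 0.4091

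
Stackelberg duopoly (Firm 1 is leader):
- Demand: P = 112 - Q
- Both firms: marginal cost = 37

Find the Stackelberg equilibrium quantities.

q₁* (leader) = 37.5, q₂* (follower) = 18.75

Work:
Follower's reaction: q₂ = (a - c - q₁)/2
Leader substitutes: π₁ = q₁·(a - q₁ - (a-c-q₁)/2 - c)
FOC: q₁* = (112 - 37)/2 = 37.50
Then: q₂* = (112 - 37 - 37.5)/2 = 18.75
Leader has first-mover advantage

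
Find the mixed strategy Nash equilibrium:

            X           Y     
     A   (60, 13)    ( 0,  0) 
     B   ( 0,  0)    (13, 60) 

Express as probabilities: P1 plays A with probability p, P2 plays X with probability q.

p = 0.8219, q = 0.1781

Work:
Find probabilities that make opponent indifferent:
P2 chooses q to make P1 indifferent between A and B
P1 chooses p to make P2 indifferent between X and Y
Mixed NE: P1 plays (A: 0.8219, B: 0.1781), P2 plays (X: 0.1781, Y: 0.8219)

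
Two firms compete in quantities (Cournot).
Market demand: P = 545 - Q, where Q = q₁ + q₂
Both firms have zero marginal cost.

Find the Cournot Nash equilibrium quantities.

q₁* = q₂* = 181.67; P* = 181.67

Work:
Profit: π_i = P·q_i = (a - q_i - q_j)·q_i
FOC: ∂π_i/∂q_i = a - 2q_i - q_j = 0
Reaction function: q_i = (545 - q_j)/2
Symmetry: q* = 545/3 = 181.67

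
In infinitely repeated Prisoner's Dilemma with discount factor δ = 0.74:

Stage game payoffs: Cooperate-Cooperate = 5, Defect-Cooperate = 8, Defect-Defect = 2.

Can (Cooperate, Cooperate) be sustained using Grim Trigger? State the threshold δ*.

δ* = 0.5; since δ = 0.74 ≥ 0.5, cooperation can be sustained

Work:
For Grim Trigger:
Cooperate forever: 5/(1-δ)
Defect then punished: 8 + 2·δ/(1-δ)
Need: 5/(1-δ) ≥ 8 + 2·δ/(1-δ)
Solving: δ ≥ (T-R)/(T-P) = (8-5)/(8-2) = 0.5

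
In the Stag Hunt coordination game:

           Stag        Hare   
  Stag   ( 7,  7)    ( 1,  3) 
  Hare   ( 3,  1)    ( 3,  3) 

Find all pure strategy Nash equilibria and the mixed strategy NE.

Pure NE: (Stag, Stag) and (Hare, Hare); Mixed NE: p = 0.3333, q = 0.3333

Work:
Check pure NE:
(Stag, Stag): (7, 7) - no unilateral deviation beneficial
(Hare, Hare): (3, 3) - no unilateral deviation beneficial
Mixed NE: P1 plays Stag with p = 0.3333, P2 plays Stag with q = 0.3333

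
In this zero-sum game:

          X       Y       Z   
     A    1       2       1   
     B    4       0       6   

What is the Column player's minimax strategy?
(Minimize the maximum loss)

Column should play Y, value = 2

Work:
Column player minimizes Row's maximum payoff:
Column X: max payoff to Row = 4
Column Y: max payoff to Row = 2
Column Z: max payoff to Row = 6
Minimum is 2, achieved by column Y.
Minimax strategy: Y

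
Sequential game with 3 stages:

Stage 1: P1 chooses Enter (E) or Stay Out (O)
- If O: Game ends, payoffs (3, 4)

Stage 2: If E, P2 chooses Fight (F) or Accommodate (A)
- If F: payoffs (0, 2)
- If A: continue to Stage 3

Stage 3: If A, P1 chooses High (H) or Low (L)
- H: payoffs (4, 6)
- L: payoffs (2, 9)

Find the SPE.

SPE: (E, A, H); Outcome (4, 6)

Work:
Stage 3: P1 chooses H (4 vs 2)
Stage 2: P2: F->2, A->6 (anticipating H). Choose A
Stage 1: P1: O->3, E->4 (anticipating A, H). Choose E
SPE path: E -> A -> H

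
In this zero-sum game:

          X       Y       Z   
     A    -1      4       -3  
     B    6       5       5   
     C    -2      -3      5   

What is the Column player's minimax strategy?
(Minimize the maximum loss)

Column should play Y or Z (all achieve the minimum), value = 5

Work:
Column player minimizes Row's maximum payoff:
Column X: max payoff to Row = 6
Column Y: max payoff to Row = 5
Column Z: max payoff to Row = 5
Minimum is 5, achieved by columns Y, Z (tied).
Each of Y or Z is a minimax strategy.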